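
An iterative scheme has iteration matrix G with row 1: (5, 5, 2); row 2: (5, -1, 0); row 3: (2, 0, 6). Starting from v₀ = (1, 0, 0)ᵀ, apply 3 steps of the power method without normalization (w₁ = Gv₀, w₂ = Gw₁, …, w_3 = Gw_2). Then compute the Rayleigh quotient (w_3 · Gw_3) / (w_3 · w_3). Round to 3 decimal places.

w1 = Gv₀ = (5, 5, 2)
w2 = Gw1 = (54, 20, 22)
w3 = Gw2 = (414, 250, 240)
Gw3 = (3800, 1820, 2268)
w3·Gw3 = 414·3800 + 250·1820 + 240·2268 = 2572520; w3·w3 = 414·414 + 250·250 + 240·240 = 291496
λ ≈ 2572520/291496 = 8.825

λ ≈ 8.825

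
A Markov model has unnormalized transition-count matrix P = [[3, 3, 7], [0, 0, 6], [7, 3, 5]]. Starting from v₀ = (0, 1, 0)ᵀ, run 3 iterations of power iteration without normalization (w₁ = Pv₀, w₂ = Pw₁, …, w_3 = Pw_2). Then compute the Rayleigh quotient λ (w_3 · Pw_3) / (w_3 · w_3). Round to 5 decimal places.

12.57441

w1 = Pv₀ = (3·0 + 3·1 + 7·0; 0·0 + 0·1 + 6·0; 7·0 + 3·1 + 5·0) = (3, 0, 3)
w2 = Pw1 = (3·3 + 3·0 + 7·3; 0·3 + 0·0 + 6·3; 7·3 + 3·0 + 5·3) = (30, 18, 36)
w3 = Pw2 = (396, 216, 444)
Pw3 = (4944, 2664, 5640)
w3·Pw3 = 396·4944 + 216·2664 + 444·5640 = 5037408; w3·w3 = 396·396 + 216·216 + 444·444 = 400608
λ ≈ 5037408/400608 = 12.57441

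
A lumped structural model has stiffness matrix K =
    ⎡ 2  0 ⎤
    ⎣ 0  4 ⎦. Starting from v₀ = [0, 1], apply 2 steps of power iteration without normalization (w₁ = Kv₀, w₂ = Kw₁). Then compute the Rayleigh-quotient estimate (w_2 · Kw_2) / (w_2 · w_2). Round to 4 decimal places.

λ ≈ 4.0000

w1 = Kv₀ = (0, 4)
w2 = Kw1 = (0, 16)
Kw2 = (0, 64)
w2·Kw2 = 0·0 + 16·64 = 1024; w2·w2 = 0·0 + 16·16 = 256
λ ≈ 1024/256 = 4.0000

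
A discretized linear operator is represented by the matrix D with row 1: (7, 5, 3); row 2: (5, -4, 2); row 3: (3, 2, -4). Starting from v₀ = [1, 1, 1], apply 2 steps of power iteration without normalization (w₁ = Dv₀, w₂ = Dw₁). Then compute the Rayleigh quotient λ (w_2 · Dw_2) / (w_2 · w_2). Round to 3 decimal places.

w1 = Dv₀ = (15, 3, 1)
w2 = Dw1 = (123, 65, 47)
Dw2 = (1327, 449, 311)
w2·Dw2 = 123·1327 + 65·449 + 47·311 = 207023; w2·w2 = 123·123 + 65·65 + 47·47 = 21563
λ ≈ 207023/21563 = 9.601

9.601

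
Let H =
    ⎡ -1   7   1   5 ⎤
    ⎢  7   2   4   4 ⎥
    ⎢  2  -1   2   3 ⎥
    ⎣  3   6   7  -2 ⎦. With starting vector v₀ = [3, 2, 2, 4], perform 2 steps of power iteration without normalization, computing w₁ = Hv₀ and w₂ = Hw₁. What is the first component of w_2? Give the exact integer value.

465

w1 = Hv₀ = ((-1)·3 + 7·2 + 1·2 + 5·4; 7·3 + 2·2 + 4·2 + 4·4; 2·3 + (-1)·2 + 2·2 + 3·4; 3·3 + 6·2 + 7·2 + (-2)·4) = (33, 49, 20, 27)
w2 = Hw1 = ((-1)·33 + 7·49 + 1·20 + 5·27; 7·33 + 2·49 + 4·20 + 4·27; 2·33 + (-1)·49 + 2·20 + 3·27; 3·33 + 6·49 + 7·20 + (-2)·27) = (465, 517, 138, 479)
The requested component of w2 is 465.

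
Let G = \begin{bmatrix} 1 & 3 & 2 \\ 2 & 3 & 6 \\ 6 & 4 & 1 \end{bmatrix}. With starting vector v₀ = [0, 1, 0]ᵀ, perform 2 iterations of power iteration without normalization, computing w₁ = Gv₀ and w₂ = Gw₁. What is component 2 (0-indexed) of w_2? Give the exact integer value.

w1 = Gv₀ = (3, 3, 4)
w2 = Gw1 = (20, 39, 34)
The requested component of w2 is 34.

34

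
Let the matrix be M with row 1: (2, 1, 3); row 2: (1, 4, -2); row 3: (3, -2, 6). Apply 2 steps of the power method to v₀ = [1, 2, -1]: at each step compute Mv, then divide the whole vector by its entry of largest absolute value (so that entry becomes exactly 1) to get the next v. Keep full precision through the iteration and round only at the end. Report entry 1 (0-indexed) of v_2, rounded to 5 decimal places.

-0.96721

Mv0 = (1.000000, 11.000000, -7.000000); divide by 11.000000 → v1 = (0.090909, 1.000000, -0.636364)
Mv1 = (-0.727273, 5.363636, -5.545455); divide by -5.545455 → v2 = (0.131148, -0.967213, 1.000000)
Requested entry of v2: 59/-61 = -0.96721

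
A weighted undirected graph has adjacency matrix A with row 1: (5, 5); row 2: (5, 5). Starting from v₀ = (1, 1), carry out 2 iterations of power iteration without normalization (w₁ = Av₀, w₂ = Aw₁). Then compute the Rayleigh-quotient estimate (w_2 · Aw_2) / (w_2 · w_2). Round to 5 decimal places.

w1 = Av₀ = (10, 10)
w2 = Aw1 = (100, 100)
Aw2 = (1000, 1000)
w2·Aw2 = 100·1000 + 100·1000 = 200000; w2·w2 = 100·100 + 100·100 = 20000
λ ≈ 200000/20000 = 10.00000

λ ≈ 10.00000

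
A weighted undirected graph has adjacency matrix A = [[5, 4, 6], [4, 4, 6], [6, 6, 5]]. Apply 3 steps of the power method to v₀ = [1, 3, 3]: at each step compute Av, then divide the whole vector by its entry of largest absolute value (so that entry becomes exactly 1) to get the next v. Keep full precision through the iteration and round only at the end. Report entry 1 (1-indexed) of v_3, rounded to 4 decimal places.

0.8980

Av0 = (35.00000, 34.00000, 39.00000); divide by 39.00000 → v1 = (0.89744, 0.87179, 1.00000)
Av1 = (13.97436, 13.07692, 15.61538); divide by 15.61538 → v2 = (0.89491, 0.83744, 1.00000)
Av2 = (13.82430, 12.92939, 15.39409); divide by 15.39409 → v3 = (0.89803, 0.83989, 1.00000)
Requested entry of v3: 8419/9375 = 0.8980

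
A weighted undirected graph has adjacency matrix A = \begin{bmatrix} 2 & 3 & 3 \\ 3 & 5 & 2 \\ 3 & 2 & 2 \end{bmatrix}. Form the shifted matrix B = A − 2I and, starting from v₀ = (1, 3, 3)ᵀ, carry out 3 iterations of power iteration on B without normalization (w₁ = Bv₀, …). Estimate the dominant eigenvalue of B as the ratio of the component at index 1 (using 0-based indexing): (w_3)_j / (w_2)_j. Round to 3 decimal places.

B = A − 2I has rows (0, 3, 3); (3, 3, 2); (3, 2, 0)
w1 = Bv₀ = (0·1 + 3·3 + 3·3; 3·1 + 3·3 + 2·3; 3·1 + 2·3 + 0·3) = (18, 18, 9)
w2 = Bw1 = (0·18 + 3·18 + 3·9; 3·18 + 3·18 + 2·9; 3·18 + 2·18 + 0·9) = (81, 126, 90)
w3 = Bw2 = (648, 801, 495)
Ratio: 801/126 = 6.357

6.357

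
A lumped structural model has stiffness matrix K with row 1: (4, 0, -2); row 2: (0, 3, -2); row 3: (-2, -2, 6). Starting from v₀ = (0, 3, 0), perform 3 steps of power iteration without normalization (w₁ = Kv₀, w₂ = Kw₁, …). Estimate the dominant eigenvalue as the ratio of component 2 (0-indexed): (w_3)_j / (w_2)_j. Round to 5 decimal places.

7.88889

w1 = Kv₀ = (4·0 + 0·3 + (-2)·0; 0·0 + 3·3 + (-2)·0; (-2)·0 + (-2)·3 + 6·0) = (0, 9, -6)
w2 = Kw1 = (4·0 + 0·9 + (-2)·(-6); 0·0 + 3·9 + (-2)·(-6); (-2)·0 + (-2)·9 + 6·(-6)) = (12, 39, -54)
w3 = Kw2 = (156, 225, -426)
Ratio at component: -426 / -54 = 7.88889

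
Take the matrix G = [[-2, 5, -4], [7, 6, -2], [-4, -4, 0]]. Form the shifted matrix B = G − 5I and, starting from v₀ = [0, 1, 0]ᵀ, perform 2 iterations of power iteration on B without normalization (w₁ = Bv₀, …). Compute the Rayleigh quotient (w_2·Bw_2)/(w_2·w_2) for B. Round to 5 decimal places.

B = G − 5I has rows (-7, 5, -4); (7, 1, -2); (-4, -4, -5)
w1 = Bv₀ = ((-7)·0 + 5·1 + (-4)·0; 7·0 + 1·1 + (-2)·0; (-4)·0 + (-4)·1 + (-5)·0) = (5, 1, -4)
w2 = Bw1 = ((-7)·5 + 5·1 + (-4)·(-4); 7·5 + 1·1 + (-2)·(-4); (-4)·5 + (-4)·1 + (-5)·(-4)) = (-14, 44, -4)
Bw2 = (334, -46, -100)
w2·Bw2 = -6300; w2·w2 = 2148; μ ≈ -6300/2148 = -2.93296

μ ≈ -2.93296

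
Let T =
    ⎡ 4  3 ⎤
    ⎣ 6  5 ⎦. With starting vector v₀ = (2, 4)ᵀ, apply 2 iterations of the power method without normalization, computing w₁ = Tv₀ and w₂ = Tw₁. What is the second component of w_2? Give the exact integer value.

280

w1 = Tv₀ = (4·2 + 3·4; 6·2 + 5·4) = (20, 32)
w2 = Tw1 = (4·20 + 3·32; 6·20 + 5·32) = (176, 280)
The requested component of w2 is 280.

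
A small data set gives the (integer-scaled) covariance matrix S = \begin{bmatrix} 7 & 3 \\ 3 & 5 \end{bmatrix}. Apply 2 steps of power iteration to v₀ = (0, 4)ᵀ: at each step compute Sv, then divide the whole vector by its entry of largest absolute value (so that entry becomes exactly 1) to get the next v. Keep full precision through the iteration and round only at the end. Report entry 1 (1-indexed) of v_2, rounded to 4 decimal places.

1.0000

Sv0 = (12.00000, 20.00000); divide by 20.00000 → v1 = (0.60000, 1.00000)
Sv1 = (7.20000, 6.80000); divide by 7.20000 → v2 = (1.00000, 0.94444)
Requested entry of v2: 144/144 = 1.0000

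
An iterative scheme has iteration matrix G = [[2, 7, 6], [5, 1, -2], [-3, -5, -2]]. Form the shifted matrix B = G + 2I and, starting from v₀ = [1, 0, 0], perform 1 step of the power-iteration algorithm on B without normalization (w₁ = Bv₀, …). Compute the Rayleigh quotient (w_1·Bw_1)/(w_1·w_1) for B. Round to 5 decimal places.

μ ≈ 8.96000

B = G + 2I has rows (4, 7, 6); (5, 3, -2); (-3, -5, 0)
w1 = Bv₀ = (4, 5, -3)
Bw1 = (33, 41, -37)
w1·Bw1 = 448; w1·w1 = 50; μ ≈ 448/50 = 8.96000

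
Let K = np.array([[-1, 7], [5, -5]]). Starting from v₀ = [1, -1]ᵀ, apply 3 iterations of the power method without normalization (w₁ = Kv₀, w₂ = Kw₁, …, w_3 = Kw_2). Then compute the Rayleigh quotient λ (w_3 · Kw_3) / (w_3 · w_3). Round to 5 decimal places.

w1 = Kv₀ = ((-1)·1 + 7·(-1); 5·1 + (-5)·(-1)) = (-8, 10)
w2 = Kw1 = ((-1)·(-8) + 7·10; 5·(-8) + (-5)·10) = (78, -90)
w3 = Kw2 = (-708, 840)
Kw3 = (6588, -7740)
w3·Kw3 = (-708)·6588 + 840·(-7740) = -11165904; w3·w3 = (-708)·(-708) + 840·840 = 1206864
λ ≈ -11165904/1206864 = -9.25200

λ ≈ -9.25200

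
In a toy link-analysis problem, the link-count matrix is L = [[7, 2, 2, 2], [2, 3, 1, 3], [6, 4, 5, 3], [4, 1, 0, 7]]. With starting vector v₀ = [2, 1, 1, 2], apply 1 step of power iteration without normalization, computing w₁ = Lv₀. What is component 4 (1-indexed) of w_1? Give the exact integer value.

23

w1 = Lv₀ = (22, 14, 27, 23)
The requested component of w1 is 23.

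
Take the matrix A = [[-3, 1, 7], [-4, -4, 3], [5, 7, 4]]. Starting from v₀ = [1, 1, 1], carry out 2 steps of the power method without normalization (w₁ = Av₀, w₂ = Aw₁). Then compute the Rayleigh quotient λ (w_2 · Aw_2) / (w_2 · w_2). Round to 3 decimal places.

3.606

w1 = Av₀ = ((-3)·1 + 1·1 + 7·1; (-4)·1 + (-4)·1 + 3·1; 5·1 + 7·1 + 4·1) = (5, -5, 16)
w2 = Aw1 = ((-3)·5 + 1·(-5) + 7·16; (-4)·5 + (-4)·(-5) + 3·16; 5·5 + 7·(-5) + 4·16) = (92, 48, 54)
Aw2 = (150, -398, 1012)
w2·Aw2 = 92·150 + 48·(-398) + 54·1012 = 49344; w2·w2 = 92·92 + 48·48 + 54·54 = 13684
λ ≈ 49344/13684 = 3.606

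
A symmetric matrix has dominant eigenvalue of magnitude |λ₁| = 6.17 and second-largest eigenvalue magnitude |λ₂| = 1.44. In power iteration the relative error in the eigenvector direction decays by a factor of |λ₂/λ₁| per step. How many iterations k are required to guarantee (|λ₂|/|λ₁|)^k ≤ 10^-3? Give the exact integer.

|λ₂/λ₁| = 1.44/6.17 = 0.23339
Need k ≥ ln(10^-3) / ln(0.23339) = -6.9078 / -1.4551 ≈ 4.747
Smallest integer k satisfying the bound: 5

5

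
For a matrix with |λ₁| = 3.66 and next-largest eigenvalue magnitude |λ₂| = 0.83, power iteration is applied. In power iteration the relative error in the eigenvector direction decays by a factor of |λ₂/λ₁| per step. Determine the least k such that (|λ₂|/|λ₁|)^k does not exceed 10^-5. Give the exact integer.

8

|λ₂/λ₁| = 0.83/3.66 = 0.22678
Need k ≥ ln(10^-5) / ln(0.22678) = -11.5129 / -1.4838 ≈ 7.759
Smallest integer k satisfying the bound: 8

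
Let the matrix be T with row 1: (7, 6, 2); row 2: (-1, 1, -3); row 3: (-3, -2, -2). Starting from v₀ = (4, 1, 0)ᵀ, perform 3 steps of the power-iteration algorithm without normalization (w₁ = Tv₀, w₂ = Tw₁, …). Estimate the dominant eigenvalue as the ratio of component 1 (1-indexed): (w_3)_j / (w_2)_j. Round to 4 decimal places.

w1 = Tv₀ = (34, -3, -14)
w2 = Tw1 = (192, 5, -68)
w3 = Tw2 = (1238, 17, -450)
Ratio at component: 1238 / 192 = 6.4479

λ ≈ 6.4479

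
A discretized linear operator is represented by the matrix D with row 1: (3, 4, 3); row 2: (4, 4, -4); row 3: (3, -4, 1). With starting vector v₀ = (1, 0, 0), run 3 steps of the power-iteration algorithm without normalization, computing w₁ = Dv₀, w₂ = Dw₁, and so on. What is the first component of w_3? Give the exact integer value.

w1 = Dv₀ = (3, 4, 3)
w2 = Dw1 = (34, 16, -4)
w3 = Dw2 = (154, 216, 34)
The requested component of w3 is 154.

154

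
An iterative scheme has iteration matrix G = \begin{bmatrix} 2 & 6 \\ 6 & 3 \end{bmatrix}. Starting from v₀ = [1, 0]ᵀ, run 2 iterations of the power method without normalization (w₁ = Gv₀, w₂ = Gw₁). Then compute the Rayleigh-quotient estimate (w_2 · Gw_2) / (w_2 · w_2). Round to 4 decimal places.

λ ≈ 8.1200

w1 = Gv₀ = (2, 6)
w2 = Gw1 = (40, 30)
Gw2 = (260, 330)
w2·Gw2 = 40·260 + 30·330 = 20300; w2·w2 = 40·40 + 30·30 = 2500
λ ≈ 20300/2500 = 8.1200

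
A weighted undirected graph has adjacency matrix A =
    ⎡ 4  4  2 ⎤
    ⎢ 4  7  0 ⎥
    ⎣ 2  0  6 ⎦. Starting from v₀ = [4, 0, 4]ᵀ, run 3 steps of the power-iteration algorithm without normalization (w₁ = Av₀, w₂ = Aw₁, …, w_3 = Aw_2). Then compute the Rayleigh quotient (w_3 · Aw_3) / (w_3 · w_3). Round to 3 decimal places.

λ ≈ 9.865

w1 = Av₀ = (24, 16, 32)
w2 = Aw1 = (224, 208, 240)
w3 = Aw2 = (2208, 2352, 1888)
Aw3 = (22016, 25296, 15744)
w3·Aw3 = 2208·22016 + 2352·25296 + 1888·15744 = 137832192; w3·w3 = 2208·2208 + 2352·2352 + 1888·1888 = 13971712
λ ≈ 137832192/13971712 = 9.865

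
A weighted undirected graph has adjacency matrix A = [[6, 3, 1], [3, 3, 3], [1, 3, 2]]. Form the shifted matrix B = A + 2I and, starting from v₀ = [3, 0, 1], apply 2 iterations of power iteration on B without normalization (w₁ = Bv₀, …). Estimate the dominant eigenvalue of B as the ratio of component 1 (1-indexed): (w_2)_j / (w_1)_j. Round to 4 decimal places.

9.7200

B = A + 2I has rows (8, 3, 1); (3, 5, 3); (1, 3, 4)
w1 = Bv₀ = (8·3 + 3·0 + 1·1; 3·3 + 5·0 + 3·1; 1·3 + 3·0 + 4·1) = (25, 12, 7)
w2 = Bw1 = (8·25 + 3·12 + 1·7; 3·25 + 5·12 + 3·7; 1·25 + 3·12 + 4·7) = (243, 156, 89)
Ratio: 243/25 = 9.7200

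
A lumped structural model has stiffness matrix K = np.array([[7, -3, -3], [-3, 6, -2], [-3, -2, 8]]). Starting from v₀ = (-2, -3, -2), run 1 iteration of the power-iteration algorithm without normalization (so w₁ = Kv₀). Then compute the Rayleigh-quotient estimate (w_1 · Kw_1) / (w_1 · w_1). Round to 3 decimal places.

5.716

w1 = Kv₀ = (1, -8, -4)
Kw1 = (43, -43, -19)
w1·Kw1 = 1·43 + (-8)·(-43) + (-4)·(-19) = 463; w1·w1 = 1·1 + (-8)·(-8) + (-4)·(-4) = 81
λ ≈ 463/81 = 5.716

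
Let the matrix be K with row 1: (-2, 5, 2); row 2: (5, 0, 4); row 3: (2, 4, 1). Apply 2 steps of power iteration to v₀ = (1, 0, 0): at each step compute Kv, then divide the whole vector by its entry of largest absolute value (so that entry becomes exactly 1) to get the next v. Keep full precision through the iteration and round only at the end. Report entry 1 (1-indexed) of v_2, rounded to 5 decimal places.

Kv0 = (-2.000000, 5.000000, 2.000000); divide by 5.000000 → v1 = (-0.400000, 1.000000, 0.400000)
Kv1 = (6.600000, -0.400000, 3.600000); divide by 6.600000 → v2 = (1.000000, -0.060606, 0.545455)
Requested entry of v2: 33/33 = 1.00000

1.00000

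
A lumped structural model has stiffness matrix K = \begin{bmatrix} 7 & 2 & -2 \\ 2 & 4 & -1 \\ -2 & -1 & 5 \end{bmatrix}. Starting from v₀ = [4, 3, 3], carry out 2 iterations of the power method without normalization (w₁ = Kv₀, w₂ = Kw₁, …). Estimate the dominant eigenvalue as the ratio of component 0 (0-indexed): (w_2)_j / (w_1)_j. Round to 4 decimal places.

λ ≈ 7.9286

w1 = Kv₀ = (7·4 + 2·3 + (-2)·3; 2·4 + 4·3 + (-1)·3; (-2)·4 + (-1)·3 + 5·3) = (28, 17, 4)
w2 = Kw1 = (7·28 + 2·17 + (-2)·4; 2·28 + 4·17 + (-1)·4; (-2)·28 + (-1)·17 + 5·4) = (222, 120, -53)
Ratio at component: 222 / 28 = 7.9286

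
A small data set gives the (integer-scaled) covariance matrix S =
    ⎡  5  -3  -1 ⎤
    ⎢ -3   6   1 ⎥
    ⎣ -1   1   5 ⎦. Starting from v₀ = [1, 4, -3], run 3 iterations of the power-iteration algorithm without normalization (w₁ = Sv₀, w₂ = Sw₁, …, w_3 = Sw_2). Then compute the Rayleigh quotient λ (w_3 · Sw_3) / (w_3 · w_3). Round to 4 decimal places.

λ ≈ 8.4617

w1 = Sv₀ = (5·1 + (-3)·4 + (-1)·(-3); (-3)·1 + 6·4 + 1·(-3); (-1)·1 + 1·4 + 5·(-3)) = (-4, 18, -12)
w2 = Sw1 = (5·(-4) + (-3)·18 + (-1)·(-12); (-3)·(-4) + 6·18 + 1·(-12); (-1)·(-4) + 1·18 + 5·(-12)) = (-62, 108, -38)
w3 = Sw2 = (-596, 796, -20)
Sw3 = (-5348, 6544, 1292)
w3·Sw3 = (-596)·(-5348) + 796·6544 + (-20)·1292 = 8370592; w3·w3 = (-596)·(-596) + 796·796 + (-20)·(-20) = 989232
λ ≈ 8370592/989232 = 8.4617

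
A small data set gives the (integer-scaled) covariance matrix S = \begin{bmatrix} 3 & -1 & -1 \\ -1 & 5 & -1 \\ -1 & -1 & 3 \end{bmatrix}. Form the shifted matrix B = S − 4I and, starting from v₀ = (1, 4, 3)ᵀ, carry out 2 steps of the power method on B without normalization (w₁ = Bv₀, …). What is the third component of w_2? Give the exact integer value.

B = S − 4I has rows (-1, -1, -1); (-1, 1, -1); (-1, -1, -1)
w1 = Bv₀ = ((-1)·1 + (-1)·4 + (-1)·3; (-1)·1 + 1·4 + (-1)·3; (-1)·1 + (-1)·4 + (-1)·3) = (-8, 0, -8)
w2 = Bw1 = ((-1)·(-8) + (-1)·0 + (-1)·(-8); (-1)·(-8) + 1·0 + (-1)·(-8); (-1)·(-8) + (-1)·0 + (-1)·(-8)) = (16, 16, 16)
Requested component of w2: 16

16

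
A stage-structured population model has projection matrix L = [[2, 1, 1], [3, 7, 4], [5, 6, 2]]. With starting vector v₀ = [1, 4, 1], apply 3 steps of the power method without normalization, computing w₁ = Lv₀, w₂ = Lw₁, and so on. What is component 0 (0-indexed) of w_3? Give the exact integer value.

w1 = Lv₀ = (2·1 + 1·4 + 1·1; 3·1 + 7·4 + 4·1; 5·1 + 6·4 + 2·1) = (7, 35, 31)
w2 = Lw1 = (2·7 + 1·35 + 1·31; 3·7 + 7·35 + 4·31; 5·7 + 6·35 + 2·31) = (80, 390, 307)
w3 = Lw2 = (857, 4198, 3354)
The requested component of w3 is 857.

857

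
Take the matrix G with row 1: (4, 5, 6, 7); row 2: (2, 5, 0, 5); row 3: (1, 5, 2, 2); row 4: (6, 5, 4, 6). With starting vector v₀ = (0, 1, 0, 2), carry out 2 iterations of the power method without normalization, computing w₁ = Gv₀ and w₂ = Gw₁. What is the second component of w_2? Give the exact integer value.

w1 = Gv₀ = (19, 15, 9, 17)
w2 = Gw1 = (324, 198, 146, 327)
The requested component of w2 is 198.

198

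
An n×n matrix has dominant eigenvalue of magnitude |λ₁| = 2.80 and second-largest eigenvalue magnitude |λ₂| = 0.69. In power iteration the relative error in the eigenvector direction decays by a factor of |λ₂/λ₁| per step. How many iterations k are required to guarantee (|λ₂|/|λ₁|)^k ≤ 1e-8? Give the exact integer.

14

|λ₂/λ₁| = 0.69/2.80 = 0.24643
Need k ≥ ln(1e-8) / ln(0.24643) = -18.4207 / -1.4007 ≈ 13.151
Smallest integer k satisfying the bound: 14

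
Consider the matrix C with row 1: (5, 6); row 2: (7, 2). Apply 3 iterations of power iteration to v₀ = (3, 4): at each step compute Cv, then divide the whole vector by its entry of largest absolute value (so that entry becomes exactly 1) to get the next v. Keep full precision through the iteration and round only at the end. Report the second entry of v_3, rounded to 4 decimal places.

0.8470

Cv0 = (39.00000, 29.00000); divide by 39.00000 → v1 = (1.00000, 0.74359)
Cv1 = (9.46154, 8.48718); divide by 9.46154 → v2 = (1.00000, 0.89702)
Cv2 = (10.38211, 8.79404); divide by 10.38211 → v3 = (1.00000, 0.84704)
Requested entry of v3: 3245/3831 = 0.8470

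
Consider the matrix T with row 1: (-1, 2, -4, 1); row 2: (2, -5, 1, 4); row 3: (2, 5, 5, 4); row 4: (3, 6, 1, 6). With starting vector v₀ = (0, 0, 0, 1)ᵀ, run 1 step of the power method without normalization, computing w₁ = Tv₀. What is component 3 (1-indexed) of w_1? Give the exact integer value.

4

w1 = Tv₀ = ((-1)·0 + 2·0 + (-4)·0 + 1·1; 2·0 + (-5)·0 + 1·0 + 4·1; 2·0 + 5·0 + 5·0 + 4·1; 3·0 + 6·0 + 1·0 + 6·1) = (1, 4, 4, 6)
The requested component of w1 is 4.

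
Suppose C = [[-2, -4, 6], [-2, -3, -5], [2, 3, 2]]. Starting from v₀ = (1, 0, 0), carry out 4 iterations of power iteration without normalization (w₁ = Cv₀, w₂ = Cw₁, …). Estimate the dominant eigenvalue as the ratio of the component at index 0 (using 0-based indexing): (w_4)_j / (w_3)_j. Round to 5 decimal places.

w1 = Cv₀ = (-2, -2, 2)
w2 = Cw1 = (24, 0, -6)
w3 = Cw2 = (-84, -18, 36)
w4 = Cw3 = (456, 42, -150)
Ratio at component: 456 / -84 = -5.42857

λ ≈ -5.42857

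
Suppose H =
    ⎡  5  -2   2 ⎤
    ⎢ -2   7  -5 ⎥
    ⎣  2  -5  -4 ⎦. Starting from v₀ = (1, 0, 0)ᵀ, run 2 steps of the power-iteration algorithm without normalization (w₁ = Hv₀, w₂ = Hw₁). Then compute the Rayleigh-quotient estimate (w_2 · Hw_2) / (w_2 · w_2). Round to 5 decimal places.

λ ≈ 9.67476

w1 = Hv₀ = (5·1 + (-2)·0 + 2·0; (-2)·1 + 7·0 + (-5)·0; 2·1 + (-5)·0 + (-4)·0) = (5, -2, 2)
w2 = Hw1 = (5·5 + (-2)·(-2) + 2·2; (-2)·5 + 7·(-2) + (-5)·2; 2·5 + (-5)·(-2) + (-4)·2) = (33, -34, 12)
Hw2 = (257, -364, 188)
w2·Hw2 = 33·257 + (-34)·(-364) + 12·188 = 23113; w2·w2 = 33·33 + (-34)·(-34) + 12·12 = 2389
λ ≈ 23113/2389 = 9.67476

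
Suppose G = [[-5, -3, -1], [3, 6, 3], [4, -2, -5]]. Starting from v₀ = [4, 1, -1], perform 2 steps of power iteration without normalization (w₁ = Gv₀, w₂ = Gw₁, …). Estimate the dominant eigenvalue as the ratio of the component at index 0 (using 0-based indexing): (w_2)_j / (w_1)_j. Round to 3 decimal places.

w1 = Gv₀ = (-22, 15, 19)
w2 = Gw1 = (46, 81, -213)
Ratio at component: 46 / -22 = -2.091

-2.091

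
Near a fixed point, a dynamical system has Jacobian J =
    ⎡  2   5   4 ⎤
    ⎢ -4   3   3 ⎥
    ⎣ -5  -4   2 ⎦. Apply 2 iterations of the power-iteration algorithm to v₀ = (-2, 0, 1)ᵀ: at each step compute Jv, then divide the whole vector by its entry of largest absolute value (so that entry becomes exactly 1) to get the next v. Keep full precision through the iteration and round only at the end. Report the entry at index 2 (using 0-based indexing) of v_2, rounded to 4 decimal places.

-0.1942

Jv0 = (0.00000, 11.00000, 12.00000); divide by 12.00000 → v1 = (0.00000, 0.91667, 1.00000)
Jv1 = (8.58333, 5.75000, -1.66667); divide by 8.58333 → v2 = (1.00000, 0.66990, -0.19417)
Requested entry of v2: -20/103 = -0.1942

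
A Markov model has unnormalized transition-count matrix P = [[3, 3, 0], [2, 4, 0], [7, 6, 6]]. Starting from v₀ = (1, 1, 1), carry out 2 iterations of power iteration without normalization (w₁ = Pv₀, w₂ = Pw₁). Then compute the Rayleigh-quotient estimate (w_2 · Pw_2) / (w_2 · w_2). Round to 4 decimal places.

w1 = Pv₀ = (3·1 + 3·1 + 0·1; 2·1 + 4·1 + 0·1; 7·1 + 6·1 + 6·1) = (6, 6, 19)
w2 = Pw1 = (3·6 + 3·6 + 0·19; 2·6 + 4·6 + 0·19; 7·6 + 6·6 + 6·19) = (36, 36, 192)
Pw2 = (216, 216, 1620)
w2·Pw2 = 36·216 + 36·216 + 192·1620 = 326592; w2·w2 = 36·36 + 36·36 + 192·192 = 39456
λ ≈ 326592/39456 = 8.2774

8.2774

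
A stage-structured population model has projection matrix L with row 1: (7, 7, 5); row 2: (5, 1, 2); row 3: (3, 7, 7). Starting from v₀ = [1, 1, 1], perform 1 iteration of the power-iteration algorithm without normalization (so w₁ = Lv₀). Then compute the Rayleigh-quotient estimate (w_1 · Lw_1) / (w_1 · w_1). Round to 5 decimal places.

λ ≈ 14.35014

w1 = Lv₀ = (7·1 + 7·1 + 5·1; 5·1 + 1·1 + 2·1; 3·1 + 7·1 + 7·1) = (19, 8, 17)
Lw1 = (274, 137, 232)
w1·Lw1 = 19·274 + 8·137 + 17·232 = 10246; w1·w1 = 19·19 + 8·8 + 17·17 = 714
λ ≈ 10246/714 = 14.35014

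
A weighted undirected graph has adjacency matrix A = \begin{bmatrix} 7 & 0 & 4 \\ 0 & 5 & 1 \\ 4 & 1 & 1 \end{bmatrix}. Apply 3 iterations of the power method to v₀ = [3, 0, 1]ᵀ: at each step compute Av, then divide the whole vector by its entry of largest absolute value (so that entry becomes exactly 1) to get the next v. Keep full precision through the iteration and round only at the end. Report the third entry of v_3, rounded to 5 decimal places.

Av0 = (25.000000, 1.000000, 13.000000); divide by 25.000000 → v1 = (1.000000, 0.040000, 0.520000)
Av1 = (9.080000, 0.720000, 4.560000); divide by 9.080000 → v2 = (1.000000, 0.079295, 0.502203)
Av2 = (9.008811, 0.898678, 4.581498); divide by 9.008811 → v3 = (1.000000, 0.099756, 0.508557)
Requested entry of v3: 1040/2045 = 0.50856

0.50856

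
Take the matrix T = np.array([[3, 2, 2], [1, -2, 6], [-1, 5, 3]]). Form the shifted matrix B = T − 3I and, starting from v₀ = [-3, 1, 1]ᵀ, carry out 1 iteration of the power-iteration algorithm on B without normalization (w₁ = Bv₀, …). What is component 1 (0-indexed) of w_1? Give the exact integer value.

-2

B = T − 3I has rows (0, 2, 2); (1, -5, 6); (-1, 5, 0)
w1 = Bv₀ = (4, -2, 8)
Requested component of w1: -2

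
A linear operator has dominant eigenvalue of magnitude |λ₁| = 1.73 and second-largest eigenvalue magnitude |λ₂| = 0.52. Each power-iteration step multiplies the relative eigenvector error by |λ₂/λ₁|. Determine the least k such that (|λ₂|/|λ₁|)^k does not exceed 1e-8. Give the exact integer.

16

|λ₂/λ₁| = 0.52/1.73 = 0.30058
Need k ≥ ln(1e-8) / ln(0.30058) = -18.4207 / -1.2020 ≈ 15.324
Smallest integer k satisfying the bound: 16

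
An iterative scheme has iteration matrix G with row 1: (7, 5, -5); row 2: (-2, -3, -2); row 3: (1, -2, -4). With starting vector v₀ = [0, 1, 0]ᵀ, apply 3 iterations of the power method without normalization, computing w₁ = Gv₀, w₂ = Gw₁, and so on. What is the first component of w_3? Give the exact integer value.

130

w1 = Gv₀ = (7·0 + 5·1 + (-5)·0; (-2)·0 + (-3)·1 + (-2)·0; 1·0 + (-2)·1 + (-4)·0) = (5, -3, -2)
w2 = Gw1 = (7·5 + 5·(-3) + (-5)·(-2); (-2)·5 + (-3)·(-3) + (-2)·(-2); 1·5 + (-2)·(-3) + (-4)·(-2)) = (30, 3, 19)
w3 = Gw2 = (130, -107, -52)
The requested component of w3 is 130.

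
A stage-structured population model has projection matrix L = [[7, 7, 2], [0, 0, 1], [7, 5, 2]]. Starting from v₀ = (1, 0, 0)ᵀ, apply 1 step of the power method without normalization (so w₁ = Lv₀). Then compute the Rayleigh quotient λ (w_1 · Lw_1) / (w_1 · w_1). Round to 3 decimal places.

λ ≈ 9.000

w1 = Lv₀ = (7, 0, 7)
Lw1 = (63, 7, 63)
w1·Lw1 = 7·63 + 0·7 + 7·63 = 882; w1·w1 = 7·7 + 0·0 + 7·7 = 98
λ ≈ 882/98 = 9.000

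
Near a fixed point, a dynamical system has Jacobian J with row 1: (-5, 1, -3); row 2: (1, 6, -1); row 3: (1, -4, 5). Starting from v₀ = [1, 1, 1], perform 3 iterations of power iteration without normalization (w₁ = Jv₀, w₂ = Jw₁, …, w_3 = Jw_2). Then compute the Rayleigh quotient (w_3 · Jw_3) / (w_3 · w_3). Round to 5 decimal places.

w1 = Jv₀ = ((-5)·1 + 1·1 + (-3)·1; 1·1 + 6·1 + (-1)·1; 1·1 + (-4)·1 + 5·1) = (-7, 6, 2)
w2 = Jw1 = ((-5)·(-7) + 1·6 + (-3)·2; 1·(-7) + 6·6 + (-1)·2; 1·(-7) + (-4)·6 + 5·2) = (35, 27, -21)
w3 = Jw2 = (-85, 218, -178)
Jw3 = (1177, 1401, -1847)
w3·Jw3 = (-85)·1177 + 218·1401 + (-178)·(-1847) = 534139; w3·w3 = (-85)·(-85) + 218·218 + (-178)·(-178) = 86433
λ ≈ 534139/86433 = 6.17980

6.17980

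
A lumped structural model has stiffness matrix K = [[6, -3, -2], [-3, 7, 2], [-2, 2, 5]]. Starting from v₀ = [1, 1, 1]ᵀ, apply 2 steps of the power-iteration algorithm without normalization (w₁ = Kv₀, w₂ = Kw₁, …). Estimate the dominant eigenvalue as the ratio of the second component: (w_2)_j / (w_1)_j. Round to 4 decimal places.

λ ≈ 8.1667

w1 = Kv₀ = (6·1 + (-3)·1 + (-2)·1; (-3)·1 + 7·1 + 2·1; (-2)·1 + 2·1 + 5·1) = (1, 6, 5)
w2 = Kw1 = (6·1 + (-3)·6 + (-2)·5; (-3)·1 + 7·6 + 2·5; (-2)·1 + 2·6 + 5·5) = (-22, 49, 35)
Ratio at component: 49 / 6 = 8.1667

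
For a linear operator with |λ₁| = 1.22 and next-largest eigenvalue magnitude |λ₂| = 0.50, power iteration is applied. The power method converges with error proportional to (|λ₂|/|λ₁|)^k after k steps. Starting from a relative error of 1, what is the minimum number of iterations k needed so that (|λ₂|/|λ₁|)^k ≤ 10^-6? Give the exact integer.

|λ₂/λ₁| = 0.50/1.22 = 0.40984
Need k ≥ ln(10^-6) / ln(0.40984) = -13.8155 / -0.8920 ≈ 15.488
Smallest integer k satisfying the bound: 16

16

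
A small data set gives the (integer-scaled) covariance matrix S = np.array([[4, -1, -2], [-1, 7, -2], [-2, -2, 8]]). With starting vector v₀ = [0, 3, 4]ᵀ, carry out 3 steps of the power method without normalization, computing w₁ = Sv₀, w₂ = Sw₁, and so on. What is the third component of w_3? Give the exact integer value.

1750

w1 = Sv₀ = (4·0 + (-1)·3 + (-2)·4; (-1)·0 + 7·3 + (-2)·4; (-2)·0 + (-2)·3 + 8·4) = (-11, 13, 26)
w2 = Sw1 = (4·(-11) + (-1)·13 + (-2)·26; (-1)·(-11) + 7·13 + (-2)·26; (-2)·(-11) + (-2)·13 + 8·26) = (-109, 50, 204)
w3 = Sw2 = (-894, 51, 1750)
The requested component of w3 is 1750.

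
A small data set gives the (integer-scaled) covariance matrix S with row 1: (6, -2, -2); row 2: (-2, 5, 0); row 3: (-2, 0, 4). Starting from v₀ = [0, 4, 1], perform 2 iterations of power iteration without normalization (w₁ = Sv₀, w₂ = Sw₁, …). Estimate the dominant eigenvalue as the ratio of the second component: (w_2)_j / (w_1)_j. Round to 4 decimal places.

w1 = Sv₀ = (-10, 20, 4)
w2 = Sw1 = (-108, 120, 36)
Ratio at component: 120 / 20 = 6.0000

6.0000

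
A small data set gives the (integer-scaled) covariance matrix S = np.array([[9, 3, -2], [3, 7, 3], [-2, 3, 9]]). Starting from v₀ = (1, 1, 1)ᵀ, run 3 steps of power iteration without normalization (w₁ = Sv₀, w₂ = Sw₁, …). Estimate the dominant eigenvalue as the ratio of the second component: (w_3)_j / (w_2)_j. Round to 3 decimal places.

11.331

w1 = Sv₀ = (10, 13, 10)
w2 = Sw1 = (109, 151, 109)
w3 = Sw2 = (1216, 1711, 1216)
Ratio at component: 1711 / 151 = 11.331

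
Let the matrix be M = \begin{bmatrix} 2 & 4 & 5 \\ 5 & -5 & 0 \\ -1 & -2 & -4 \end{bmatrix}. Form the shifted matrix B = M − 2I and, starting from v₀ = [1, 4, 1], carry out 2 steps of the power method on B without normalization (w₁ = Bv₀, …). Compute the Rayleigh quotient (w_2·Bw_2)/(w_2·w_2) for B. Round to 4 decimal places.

B = M − 2I has rows (0, 4, 5); (5, -7, 0); (-1, -2, -6)
w1 = Bv₀ = (21, -23, -15)
w2 = Bw1 = (-167, 266, 115)
Bw2 = (1639, -2697, -1055)
w2·Bw2 = -1112440; w2·w2 = 111870; μ ≈ -1112440/111870 = -9.9440

μ ≈ -9.9440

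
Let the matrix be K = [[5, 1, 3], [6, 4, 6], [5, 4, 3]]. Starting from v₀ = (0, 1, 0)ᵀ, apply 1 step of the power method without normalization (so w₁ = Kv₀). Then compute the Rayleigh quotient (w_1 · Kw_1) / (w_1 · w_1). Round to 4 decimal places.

10.2121

w1 = Kv₀ = (1, 4, 4)
Kw1 = (21, 46, 33)
w1·Kw1 = 1·21 + 4·46 + 4·33 = 337; w1·w1 = 1·1 + 4·4 + 4·4 = 33
λ ≈ 337/33 = 10.2121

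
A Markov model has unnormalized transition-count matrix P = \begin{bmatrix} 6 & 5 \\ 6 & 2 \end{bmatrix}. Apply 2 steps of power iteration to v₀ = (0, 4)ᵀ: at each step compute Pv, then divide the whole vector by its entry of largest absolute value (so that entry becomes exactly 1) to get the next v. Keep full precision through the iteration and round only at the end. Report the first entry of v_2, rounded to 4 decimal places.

1.0000

Pv0 = (20.00000, 8.00000); divide by 20.00000 → v1 = (1.00000, 0.40000)
Pv1 = (8.00000, 6.80000); divide by 8.00000 → v2 = (1.00000, 0.85000)
Requested entry of v2: 160/160 = 1.0000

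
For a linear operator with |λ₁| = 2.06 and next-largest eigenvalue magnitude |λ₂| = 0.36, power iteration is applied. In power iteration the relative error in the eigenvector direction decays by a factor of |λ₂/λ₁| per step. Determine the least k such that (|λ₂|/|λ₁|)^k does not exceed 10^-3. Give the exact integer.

4

|λ₂/λ₁| = 0.36/2.06 = 0.17476
Need k ≥ ln(10^-3) / ln(0.17476) = -6.9078 / -1.7444 ≈ 3.960
Smallest integer k satisfying the bound: 4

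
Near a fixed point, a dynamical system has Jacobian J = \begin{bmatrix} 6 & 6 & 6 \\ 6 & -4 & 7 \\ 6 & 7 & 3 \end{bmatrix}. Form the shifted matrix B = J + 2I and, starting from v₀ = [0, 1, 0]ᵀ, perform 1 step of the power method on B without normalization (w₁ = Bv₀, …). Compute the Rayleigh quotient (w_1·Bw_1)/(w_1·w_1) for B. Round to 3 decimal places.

B = J + 2I has rows (8, 6, 6); (6, -2, 7); (6, 7, 5)
w1 = Bv₀ = (6, -2, 7)
Bw1 = (78, 89, 57)
w1·Bw1 = 689; w1·w1 = 89; μ ≈ 689/89 = 7.742

7.742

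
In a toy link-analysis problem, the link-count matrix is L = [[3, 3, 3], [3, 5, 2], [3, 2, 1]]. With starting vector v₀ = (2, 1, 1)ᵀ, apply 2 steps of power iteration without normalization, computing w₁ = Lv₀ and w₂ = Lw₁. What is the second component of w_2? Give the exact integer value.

w1 = Lv₀ = (12, 13, 9)
w2 = Lw1 = (102, 119, 71)
The requested component of w2 is 119.

119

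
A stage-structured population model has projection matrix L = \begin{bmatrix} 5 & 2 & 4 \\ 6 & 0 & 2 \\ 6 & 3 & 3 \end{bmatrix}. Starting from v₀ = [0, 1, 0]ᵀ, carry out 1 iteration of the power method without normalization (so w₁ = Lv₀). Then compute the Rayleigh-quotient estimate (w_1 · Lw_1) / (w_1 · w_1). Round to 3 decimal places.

w1 = Lv₀ = (5·0 + 2·1 + 4·0; 6·0 + 0·1 + 2·0; 6·0 + 3·1 + 3·0) = (2, 0, 3)
Lw1 = (22, 18, 21)
w1·Lw1 = 2·22 + 0·18 + 3·21 = 107; w1·w1 = 2·2 + 0·0 + 3·3 = 13
λ ≈ 107/13 = 8.231

λ ≈ 8.231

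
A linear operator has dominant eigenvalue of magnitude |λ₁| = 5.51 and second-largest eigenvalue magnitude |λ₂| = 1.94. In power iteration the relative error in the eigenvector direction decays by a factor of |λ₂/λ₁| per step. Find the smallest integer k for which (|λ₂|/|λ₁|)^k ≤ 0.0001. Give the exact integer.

|λ₂/λ₁| = 1.94/5.51 = 0.35209
Need k ≥ ln(0.0001) / ln(0.35209) = -9.2103 / -1.0439 ≈ 8.823
Smallest integer k satisfying the bound: 9

9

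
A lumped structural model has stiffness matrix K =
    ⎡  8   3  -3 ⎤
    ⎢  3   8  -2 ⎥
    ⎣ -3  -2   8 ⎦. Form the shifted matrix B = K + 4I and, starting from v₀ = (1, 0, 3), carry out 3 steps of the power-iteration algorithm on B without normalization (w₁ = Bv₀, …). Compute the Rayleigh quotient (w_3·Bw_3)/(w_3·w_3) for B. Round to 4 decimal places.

15.9968

B = K + 4I has rows (12, 3, -3); (3, 12, -2); (-3, -2, 12)
w1 = Bv₀ = (12·1 + 3·0 + (-3)·3; 3·1 + 12·0 + (-2)·3; (-3)·1 + (-2)·0 + 12·3) = (3, -3, 33)
w2 = Bw1 = (12·3 + 3·(-3) + (-3)·33; 3·3 + 12·(-3) + (-2)·33; (-3)·3 + (-2)·(-3) + 12·33) = (-72, -93, 393)
w3 = Bw2 = (-2322, -2118, 5118)
Bw3 = (-49572, -42618, 72618)
w3·Bw3 = 577030032; w3·w3 = 36071532; μ ≈ 577030032/36071532 = 15.9968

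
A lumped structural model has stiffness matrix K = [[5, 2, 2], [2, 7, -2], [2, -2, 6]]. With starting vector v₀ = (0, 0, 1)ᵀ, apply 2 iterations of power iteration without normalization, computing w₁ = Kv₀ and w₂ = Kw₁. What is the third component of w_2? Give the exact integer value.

w1 = Kv₀ = (5·0 + 2·0 + 2·1; 2·0 + 7·0 + (-2)·1; 2·0 + (-2)·0 + 6·1) = (2, -2, 6)
w2 = Kw1 = (5·2 + 2·(-2) + 2·6; 2·2 + 7·(-2) + (-2)·6; 2·2 + (-2)·(-2) + 6·6) = (18, -22, 44)
The requested component of w2 is 44.

44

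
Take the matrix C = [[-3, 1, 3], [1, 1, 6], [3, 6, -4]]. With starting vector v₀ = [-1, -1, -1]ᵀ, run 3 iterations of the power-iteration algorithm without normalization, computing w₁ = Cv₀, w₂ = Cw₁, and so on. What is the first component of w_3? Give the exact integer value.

w1 = Cv₀ = ((-3)·(-1) + 1·(-1) + 3·(-1); 1·(-1) + 1·(-1) + 6·(-1); 3·(-1) + 6·(-1) + (-4)·(-1)) = (-1, -8, -5)
w2 = Cw1 = ((-3)·(-1) + 1·(-8) + 3·(-5); 1·(-1) + 1·(-8) + 6·(-5); 3·(-1) + 6·(-8) + (-4)·(-5)) = (-20, -39, -31)
w3 = Cw2 = (-72, -245, -170)
The requested component of w3 is -72.

-72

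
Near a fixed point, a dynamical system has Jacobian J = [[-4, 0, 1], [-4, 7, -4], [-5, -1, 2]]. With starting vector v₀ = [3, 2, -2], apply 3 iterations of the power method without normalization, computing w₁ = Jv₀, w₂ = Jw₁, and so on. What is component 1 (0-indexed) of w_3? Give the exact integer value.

1258

w1 = Jv₀ = ((-4)·3 + 0·2 + 1·(-2); (-4)·3 + 7·2 + (-4)·(-2); (-5)·3 + (-1)·2 + 2·(-2)) = (-14, 10, -21)
w2 = Jw1 = ((-4)·(-14) + 0·10 + 1·(-21); (-4)·(-14) + 7·10 + (-4)·(-21); (-5)·(-14) + (-1)·10 + 2·(-21)) = (35, 210, 18)
w3 = Jw2 = (-122, 1258, -349)
The requested component of w3 is 1258.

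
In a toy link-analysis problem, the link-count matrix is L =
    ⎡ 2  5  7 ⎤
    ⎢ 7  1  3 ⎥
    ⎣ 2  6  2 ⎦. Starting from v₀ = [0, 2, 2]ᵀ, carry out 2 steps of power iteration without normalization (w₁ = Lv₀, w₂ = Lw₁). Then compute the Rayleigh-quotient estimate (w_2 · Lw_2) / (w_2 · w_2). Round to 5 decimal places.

w1 = Lv₀ = (24, 8, 16)
w2 = Lw1 = (200, 224, 128)
Lw2 = (2416, 2008, 2000)
w2·Lw2 = 200·2416 + 224·2008 + 128·2000 = 1188992; w2·w2 = 200·200 + 224·224 + 128·128 = 106560
λ ≈ 1188992/106560 = 11.15796

λ ≈ 11.15796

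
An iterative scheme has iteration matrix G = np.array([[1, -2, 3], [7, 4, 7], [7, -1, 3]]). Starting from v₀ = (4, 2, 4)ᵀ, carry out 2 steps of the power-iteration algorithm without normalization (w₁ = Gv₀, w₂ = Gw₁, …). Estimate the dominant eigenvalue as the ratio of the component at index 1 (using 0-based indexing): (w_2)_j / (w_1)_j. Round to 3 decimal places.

w1 = Gv₀ = (12, 64, 38)
w2 = Gw1 = (-2, 606, 134)
Ratio at component: 606 / 64 = 9.469

9.469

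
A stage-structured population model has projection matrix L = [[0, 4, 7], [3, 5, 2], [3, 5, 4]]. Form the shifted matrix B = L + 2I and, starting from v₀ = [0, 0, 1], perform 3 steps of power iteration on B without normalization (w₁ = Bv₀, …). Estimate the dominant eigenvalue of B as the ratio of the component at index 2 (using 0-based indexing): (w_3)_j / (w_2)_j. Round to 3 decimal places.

B = L + 2I has rows (2, 4, 7); (3, 7, 2); (3, 5, 6)
w1 = Bv₀ = (7, 2, 6)
w2 = Bw1 = (64, 47, 67)
w3 = Bw2 = (785, 655, 829)
Ratio: 829/67 = 12.373

12.373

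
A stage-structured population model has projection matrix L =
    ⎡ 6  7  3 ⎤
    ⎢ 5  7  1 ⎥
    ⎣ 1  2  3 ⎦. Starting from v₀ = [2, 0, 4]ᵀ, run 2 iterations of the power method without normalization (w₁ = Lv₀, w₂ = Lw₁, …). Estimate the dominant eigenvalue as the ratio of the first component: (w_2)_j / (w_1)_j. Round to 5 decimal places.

w1 = Lv₀ = (24, 14, 14)
w2 = Lw1 = (284, 232, 94)
Ratio at component: 284 / 24 = 11.83333

11.83333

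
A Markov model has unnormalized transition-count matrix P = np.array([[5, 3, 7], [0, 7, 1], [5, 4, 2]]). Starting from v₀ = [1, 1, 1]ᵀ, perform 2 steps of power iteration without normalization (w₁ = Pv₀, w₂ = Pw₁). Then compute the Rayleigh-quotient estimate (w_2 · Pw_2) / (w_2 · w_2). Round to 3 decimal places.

10.951

w1 = Pv₀ = (5·1 + 3·1 + 7·1; 0·1 + 7·1 + 1·1; 5·1 + 4·1 + 2·1) = (15, 8, 11)
w2 = Pw1 = (5·15 + 3·8 + 7·11; 0·15 + 7·8 + 1·11; 5·15 + 4·8 + 2·11) = (176, 67, 129)
Pw2 = (1984, 598, 1406)
w2·Pw2 = 176·1984 + 67·598 + 129·1406 = 570624; w2·w2 = 176·176 + 67·67 + 129·129 = 52106
λ ≈ 570624/52106 = 10.951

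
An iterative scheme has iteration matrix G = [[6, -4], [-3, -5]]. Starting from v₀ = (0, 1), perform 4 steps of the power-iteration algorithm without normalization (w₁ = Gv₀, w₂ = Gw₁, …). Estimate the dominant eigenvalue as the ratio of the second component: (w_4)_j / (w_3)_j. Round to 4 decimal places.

w1 = Gv₀ = (6·0 + (-4)·1; (-3)·0 + (-5)·1) = (-4, -5)
w2 = Gw1 = (6·(-4) + (-4)·(-5); (-3)·(-4) + (-5)·(-5)) = (-4, 37)
w3 = Gw2 = (-172, -173)
w4 = Gw3 = (-340, 1381)
Ratio at component: 1381 / -173 = -7.9827

-7.9827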